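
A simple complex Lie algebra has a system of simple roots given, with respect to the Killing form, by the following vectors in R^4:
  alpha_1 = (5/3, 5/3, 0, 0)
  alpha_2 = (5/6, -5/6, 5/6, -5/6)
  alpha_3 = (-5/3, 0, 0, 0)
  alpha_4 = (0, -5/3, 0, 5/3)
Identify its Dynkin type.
F_4

Compute the Cartan integers a_ij = 2(alpha_i, alpha_j)/(alpha_j, alpha_j); the resulting 4x4 Cartan matrix is
[[2, 0, -2, -1], [0, 2, -1, 0], [-1, -1, 2, 0], [-1, 0, 0, 2]].
The roots have two lengths (squared-length ratio 2:1); the short ones are alpha_{2,3}. The associated Dynkin diagram is a chain of 4 nodes with a double edge between the middle two (F_4), so the type is F_4.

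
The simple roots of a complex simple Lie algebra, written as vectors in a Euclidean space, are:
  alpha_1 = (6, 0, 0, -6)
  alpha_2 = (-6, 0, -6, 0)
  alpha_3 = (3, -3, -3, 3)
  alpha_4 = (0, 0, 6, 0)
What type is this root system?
Compute the Cartan integers a_ij = 2(alpha_i, alpha_j)/(alpha_j, alpha_j); the resulting 4x4 Cartan matrix is
[[2, -1, 0, 0], [-1, 2, 0, -2], [0, 0, 2, -1], [0, -1, -1, 2]].
The roots have two lengths (squared-length ratio 2:1); the short ones are alpha_{3,4}. The associated Dynkin diagram is a chain of 4 nodes with a double edge between the middle two (F_4), so the type is F_4.

type F_4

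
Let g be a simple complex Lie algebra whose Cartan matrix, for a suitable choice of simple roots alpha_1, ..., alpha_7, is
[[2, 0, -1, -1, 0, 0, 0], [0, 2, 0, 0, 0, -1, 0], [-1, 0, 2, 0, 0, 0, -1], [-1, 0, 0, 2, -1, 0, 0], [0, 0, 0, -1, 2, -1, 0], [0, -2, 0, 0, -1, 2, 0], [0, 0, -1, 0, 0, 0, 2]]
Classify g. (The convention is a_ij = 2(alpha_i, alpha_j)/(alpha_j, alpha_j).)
B_7 (so(15))

The matrix has rank 7 with 2's on the diagonal. Reading the off-diagonal entries as Dynkin edges (a single edge where a_ij = a_ji = -1; a double or triple edge where a_ij * a_ji = 2 or 3), the diagram is a chain of 7 nodes with a double edge at one end; the terminal node there is the unique short simple root (B_7). One simple-root ordering that puts it in standard form is (alpha_7, alpha_3, alpha_1, alpha_4, alpha_5, alpha_6, alpha_2). So the algebra is type B_7, i.e. so(15).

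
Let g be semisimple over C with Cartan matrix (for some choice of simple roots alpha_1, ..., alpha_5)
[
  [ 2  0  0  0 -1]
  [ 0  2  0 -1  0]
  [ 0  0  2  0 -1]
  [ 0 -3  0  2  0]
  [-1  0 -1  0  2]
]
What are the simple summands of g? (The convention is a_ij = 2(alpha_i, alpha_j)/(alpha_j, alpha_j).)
type A_3 ⊕ type G_2

The diagram associated to this matrix has two connected components: the simple roots {alpha_1, alpha_3, alpha_5} form a chain of 3 nodes with single edges (A_3), and {alpha_2, alpha_4} form two nodes joined by a triple edge (G_2). A semisimple Lie algebra decomposes uniquely as the direct sum of simple ideals, one per connected component of its Dynkin diagram, so g ≅ A_3 ⊕ G_2 (dimension 15 + 14 = 29).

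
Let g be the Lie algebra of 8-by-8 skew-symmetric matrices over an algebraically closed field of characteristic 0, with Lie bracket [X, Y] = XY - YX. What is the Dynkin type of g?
type D_4

This is so(8) with 8 even, which has dimension 8(8-1)/2 = 28 and rank 8/2 = 4. In the classification of classical Lie algebras, the orthogonal algebra so(2n) in an even number of variables has type D_n; here n = 4, so the Dynkin diagram is a chain of 2 nodes with a fork of two nodes at one end (D_4). Hence the type is D_4.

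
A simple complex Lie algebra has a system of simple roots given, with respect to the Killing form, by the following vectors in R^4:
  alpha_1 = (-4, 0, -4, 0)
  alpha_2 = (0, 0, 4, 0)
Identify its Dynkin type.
Compute the Cartan integers a_ij = 2(alpha_i, alpha_j)/(alpha_j, alpha_j); the resulting 2x2 Cartan matrix is
[[2, -2], [-1, 2]].
The roots have two lengths (squared-length ratio 2:1); the short ones are alpha_{2}. The associated Dynkin diagram is a chain of 2 nodes with a double edge at one end; the terminal node there is the unique short simple root (B_2), so the type is B_2 (the algebra so(5)).

B_2 (so(5))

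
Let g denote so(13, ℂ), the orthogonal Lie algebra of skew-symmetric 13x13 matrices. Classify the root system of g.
This is so(13) with 13 odd, which has dimension 13(13-1)/2 = 78 and rank (13-1)/2 = 6. In the classification of classical Lie algebras, the orthogonal algebra so(2n+1) in an odd number of variables has type B_n; here n = 6, so the Dynkin diagram is a chain of 6 nodes with a double edge at one end; the terminal node there is the unique short simple root (B_6). Hence the type is B_6.

B_6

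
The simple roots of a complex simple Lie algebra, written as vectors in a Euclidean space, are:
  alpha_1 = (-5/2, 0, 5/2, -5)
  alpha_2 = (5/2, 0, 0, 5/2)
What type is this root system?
G2

Compute the Cartan integers a_ij = 2(alpha_i, alpha_j)/(alpha_j, alpha_j); the resulting 2x2 Cartan matrix is
[[2, -3], [-1, 2]].
The roots have two lengths (squared-length ratio 3:1); the short ones are alpha_{2}. The associated Dynkin diagram is two nodes joined by a triple edge (G_2), so the type is G_2.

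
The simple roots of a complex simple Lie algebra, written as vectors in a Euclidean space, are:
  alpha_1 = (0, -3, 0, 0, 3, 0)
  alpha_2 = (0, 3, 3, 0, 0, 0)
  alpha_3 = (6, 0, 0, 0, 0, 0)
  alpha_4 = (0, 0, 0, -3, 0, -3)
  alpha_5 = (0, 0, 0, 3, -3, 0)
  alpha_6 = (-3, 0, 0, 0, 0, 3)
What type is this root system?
type C_6

Compute the Cartan integers a_ij = 2(alpha_i, alpha_j)/(alpha_j, alpha_j); the resulting 6x6 Cartan matrix is
[[2, -1, 0, 0, -1, 0], [-1, 2, 0, 0, 0, 0], [0, 0, 2, 0, 0, -2], [0, 0, 0, 2, -1, -1], [-1, 0, 0, -1, 2, 0], [0, 0, -1, -1, 0, 2]].
The roots have two lengths (squared-length ratio 2:1); the short ones are alpha_{1,2,4,5,6}. The associated Dynkin diagram is a chain of 6 nodes with a double edge at one end; the terminal node there is the unique long simple root (C_6), so the type is C_6 (the algebra sp(12)).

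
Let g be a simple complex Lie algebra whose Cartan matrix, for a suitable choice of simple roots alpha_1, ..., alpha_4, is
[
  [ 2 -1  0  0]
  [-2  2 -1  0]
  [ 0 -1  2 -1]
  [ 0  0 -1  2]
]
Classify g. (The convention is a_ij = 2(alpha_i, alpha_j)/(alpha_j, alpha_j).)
The matrix has rank 4 with 2's on the diagonal. Reading the off-diagonal entries as Dynkin edges (a single edge where a_ij = a_ji = -1; a double or triple edge where a_ij * a_ji = 2 or 3), the diagram is a chain of 4 nodes with a double edge at one end; the terminal node there is the unique short simple root (B_4). One simple-root ordering that puts it in standard form is (alpha_4, alpha_3, alpha_2, alpha_1). So the algebra is type B_4, i.e. so(9).

B_4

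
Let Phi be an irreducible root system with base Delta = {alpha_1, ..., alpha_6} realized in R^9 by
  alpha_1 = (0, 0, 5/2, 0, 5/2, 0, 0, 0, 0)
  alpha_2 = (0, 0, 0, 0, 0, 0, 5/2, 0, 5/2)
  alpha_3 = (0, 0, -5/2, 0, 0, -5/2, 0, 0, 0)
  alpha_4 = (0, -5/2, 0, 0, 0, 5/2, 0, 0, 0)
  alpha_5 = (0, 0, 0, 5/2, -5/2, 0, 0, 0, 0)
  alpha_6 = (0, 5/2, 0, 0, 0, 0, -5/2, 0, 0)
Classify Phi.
Compute the Cartan integers a_ij = 2(alpha_i, alpha_j)/(alpha_j, alpha_j); the resulting 6x6 Cartan matrix is
[[2, 0, -1, 0, -1, 0], [0, 2, 0, 0, 0, -1], [-1, 0, 2, -1, 0, 0], [0, 0, -1, 2, 0, -1], [-1, 0, 0, 0, 2, 0], [0, -1, 0, -1, 0, 2]].
All simple roots have the same length, so the diagram is simply laced. The associated Dynkin diagram is a chain of 6 nodes with single edges (A_6), so the type is A_6 (the algebra sl(7)).

A_6 (sl(7))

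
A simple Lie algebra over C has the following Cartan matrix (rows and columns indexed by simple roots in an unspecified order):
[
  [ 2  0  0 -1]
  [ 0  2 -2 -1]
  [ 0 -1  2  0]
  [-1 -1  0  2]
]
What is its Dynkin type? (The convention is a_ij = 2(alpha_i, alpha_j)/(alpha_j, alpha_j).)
The matrix has rank 4 with 2's on the diagonal. Reading the off-diagonal entries as Dynkin edges (a single edge where a_ij = a_ji = -1; a double or triple edge where a_ij * a_ji = 2 or 3), the diagram is a chain of 4 nodes with a double edge at one end; the terminal node there is the unique short simple root (B_4). One simple-root ordering that puts it in standard form is (alpha_1, alpha_4, alpha_2, alpha_3). So the algebra is type B_4, i.e. so(9).

B_4 (so(9))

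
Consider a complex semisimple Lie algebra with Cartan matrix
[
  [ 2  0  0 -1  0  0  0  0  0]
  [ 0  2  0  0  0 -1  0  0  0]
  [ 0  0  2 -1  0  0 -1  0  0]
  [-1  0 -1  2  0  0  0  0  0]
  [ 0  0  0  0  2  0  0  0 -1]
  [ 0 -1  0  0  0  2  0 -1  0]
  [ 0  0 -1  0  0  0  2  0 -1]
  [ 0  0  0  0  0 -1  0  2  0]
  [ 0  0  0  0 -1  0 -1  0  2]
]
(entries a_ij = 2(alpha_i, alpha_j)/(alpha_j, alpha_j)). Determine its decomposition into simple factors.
The diagram associated to this matrix has two connected components: the simple roots {alpha_2, alpha_6, alpha_8} form a chain of 3 nodes with single edges (A_3), and {alpha_1, alpha_3, alpha_4, alpha_5, alpha_7, alpha_9} form a chain of 6 nodes with single edges (A_6). A semisimple Lie algebra decomposes uniquely as the direct sum of simple ideals, one per connected component of its Dynkin diagram, so g ≅ A_3 ⊕ A_6 (dimension 15 + 48 = 63).

A_3 + A_6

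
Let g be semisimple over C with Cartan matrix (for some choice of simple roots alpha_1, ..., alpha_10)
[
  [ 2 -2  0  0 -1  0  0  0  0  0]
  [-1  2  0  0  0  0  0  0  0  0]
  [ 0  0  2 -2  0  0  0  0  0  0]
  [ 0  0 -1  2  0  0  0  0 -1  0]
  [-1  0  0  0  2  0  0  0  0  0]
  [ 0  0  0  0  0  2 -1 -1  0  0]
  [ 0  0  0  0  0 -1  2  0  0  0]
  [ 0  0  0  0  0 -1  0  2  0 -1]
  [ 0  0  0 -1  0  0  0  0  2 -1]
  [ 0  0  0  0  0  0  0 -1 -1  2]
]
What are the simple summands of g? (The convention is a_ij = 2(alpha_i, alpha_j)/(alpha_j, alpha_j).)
The diagram associated to this matrix has two connected components: the simple roots {alpha_1, alpha_2, alpha_5} form a chain of 3 nodes with a double edge at one end; the terminal node there is the unique short simple root (B_3), and {alpha_3, alpha_4, alpha_6, alpha_7, alpha_8, alpha_9, alpha_10} form a chain of 7 nodes with a double edge at one end; the terminal node there is the unique long simple root (C_7). A semisimple Lie algebra decomposes uniquely as the direct sum of simple ideals, one per connected component of its Dynkin diagram, so g ≅ B_3 ⊕ C_7 (dimension 21 + 105 = 126).

type B_3 + type C_7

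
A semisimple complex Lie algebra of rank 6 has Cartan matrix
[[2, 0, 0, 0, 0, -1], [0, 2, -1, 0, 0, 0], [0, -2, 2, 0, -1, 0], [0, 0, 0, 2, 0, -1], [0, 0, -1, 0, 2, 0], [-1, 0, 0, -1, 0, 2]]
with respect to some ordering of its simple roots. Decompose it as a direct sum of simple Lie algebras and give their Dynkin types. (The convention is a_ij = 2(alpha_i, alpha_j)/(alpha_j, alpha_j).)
The diagram associated to this matrix has two connected components: the simple roots {alpha_1, alpha_4, alpha_6} form a chain of 3 nodes with single edges (A_3), and {alpha_2, alpha_3, alpha_5} form a chain of 3 nodes with a double edge at one end; the terminal node there is the unique short simple root (B_3). A semisimple Lie algebra decomposes uniquely as the direct sum of simple ideals, one per connected component of its Dynkin diagram, so g ≅ A_3 ⊕ B_3 (dimension 15 + 21 = 36).

A_3 + B_3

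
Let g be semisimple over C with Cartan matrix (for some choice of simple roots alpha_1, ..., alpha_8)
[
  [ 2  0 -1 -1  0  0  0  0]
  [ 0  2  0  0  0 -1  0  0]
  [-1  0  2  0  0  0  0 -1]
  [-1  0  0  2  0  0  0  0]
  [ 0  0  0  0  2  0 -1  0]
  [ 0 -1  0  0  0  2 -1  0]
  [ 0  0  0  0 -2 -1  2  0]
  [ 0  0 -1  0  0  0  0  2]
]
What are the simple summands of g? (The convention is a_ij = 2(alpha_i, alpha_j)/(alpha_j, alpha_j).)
type A_4 ⊕ type B_4

The diagram associated to this matrix has two connected components: the simple roots {alpha_1, alpha_3, alpha_4, alpha_8} form a chain of 4 nodes with single edges (A_4), and {alpha_2, alpha_5, alpha_6, alpha_7} form a chain of 4 nodes with a double edge at one end; the terminal node there is the unique short simple root (B_4). A semisimple Lie algebra decomposes uniquely as the direct sum of simple ideals, one per connected component of its Dynkin diagram, so g ≅ A_4 ⊕ B_4 (dimension 24 + 36 = 60).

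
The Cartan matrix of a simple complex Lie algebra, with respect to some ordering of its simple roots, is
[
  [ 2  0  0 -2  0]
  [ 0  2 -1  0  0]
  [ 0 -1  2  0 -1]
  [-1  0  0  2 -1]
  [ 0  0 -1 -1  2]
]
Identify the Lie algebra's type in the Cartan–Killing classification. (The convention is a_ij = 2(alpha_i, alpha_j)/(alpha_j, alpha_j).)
C_5

The matrix has rank 5 with 2's on the diagonal. Reading the off-diagonal entries as Dynkin edges (a single edge where a_ij = a_ji = -1; a double or triple edge where a_ij * a_ji = 2 or 3), the diagram is a chain of 5 nodes with a double edge at one end; the terminal node there is the unique long simple root (C_5). One simple-root ordering that puts it in standard form is (alpha_2, alpha_3, alpha_5, alpha_4, alpha_1). So the algebra is type C_5, i.e. sp(10).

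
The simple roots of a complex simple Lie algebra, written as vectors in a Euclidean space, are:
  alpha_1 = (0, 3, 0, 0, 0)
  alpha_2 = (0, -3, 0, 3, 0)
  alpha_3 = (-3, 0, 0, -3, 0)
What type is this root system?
Compute the Cartan integers a_ij = 2(alpha_i, alpha_j)/(alpha_j, alpha_j); the resulting 3x3 Cartan matrix is
[[2, -1, 0], [-2, 2, -1], [0, -1, 2]].
The roots have two lengths (squared-length ratio 2:1); the short ones are alpha_{1}. The associated Dynkin diagram is a chain of 3 nodes with a double edge at one end; the terminal node there is the unique short simple root (B_3), so the type is B_3 (the algebra so(7)).

type B_3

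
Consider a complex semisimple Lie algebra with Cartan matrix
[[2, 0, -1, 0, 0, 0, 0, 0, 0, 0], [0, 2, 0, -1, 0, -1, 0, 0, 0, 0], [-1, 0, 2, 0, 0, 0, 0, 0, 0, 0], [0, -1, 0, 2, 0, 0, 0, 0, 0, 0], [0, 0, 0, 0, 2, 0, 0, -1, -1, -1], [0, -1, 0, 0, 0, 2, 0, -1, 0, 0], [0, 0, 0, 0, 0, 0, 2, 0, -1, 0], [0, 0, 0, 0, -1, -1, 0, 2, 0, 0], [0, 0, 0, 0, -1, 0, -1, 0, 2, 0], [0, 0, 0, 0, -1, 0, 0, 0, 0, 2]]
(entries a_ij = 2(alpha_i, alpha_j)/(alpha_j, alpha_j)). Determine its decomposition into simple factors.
A2 ⊕ E8

The diagram associated to this matrix has two connected components: the simple roots {alpha_1, alpha_3} form a chain of 2 nodes with single edges (A_2), and {alpha_2, alpha_4, alpha_5, alpha_6, alpha_7, alpha_8, alpha_9, alpha_10} form a chain of 7 nodes with one extra node attached to the third node from one end (E_8). A semisimple Lie algebra decomposes uniquely as the direct sum of simple ideals, one per connected component of its Dynkin diagram, so g ≅ A_2 ⊕ E_8 (dimension 8 + 248 = 256).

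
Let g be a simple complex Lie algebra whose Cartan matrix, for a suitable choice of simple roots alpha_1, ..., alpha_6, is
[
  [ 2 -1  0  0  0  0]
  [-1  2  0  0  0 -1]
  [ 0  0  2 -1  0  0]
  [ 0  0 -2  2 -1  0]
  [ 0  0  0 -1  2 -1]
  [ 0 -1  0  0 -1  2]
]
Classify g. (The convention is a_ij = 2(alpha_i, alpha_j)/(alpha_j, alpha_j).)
The matrix has rank 6 with 2's on the diagonal. Reading the off-diagonal entries as Dynkin edges (a single edge where a_ij = a_ji = -1; a double or triple edge where a_ij * a_ji = 2 or 3), the diagram is a chain of 6 nodes with a double edge at one end; the terminal node there is the unique short simple root (B_6). One simple-root ordering that puts it in standard form is (alpha_1, alpha_2, alpha_6, alpha_5, alpha_4, alpha_3). So the algebra is type B_6, i.e. so(13).

type B_6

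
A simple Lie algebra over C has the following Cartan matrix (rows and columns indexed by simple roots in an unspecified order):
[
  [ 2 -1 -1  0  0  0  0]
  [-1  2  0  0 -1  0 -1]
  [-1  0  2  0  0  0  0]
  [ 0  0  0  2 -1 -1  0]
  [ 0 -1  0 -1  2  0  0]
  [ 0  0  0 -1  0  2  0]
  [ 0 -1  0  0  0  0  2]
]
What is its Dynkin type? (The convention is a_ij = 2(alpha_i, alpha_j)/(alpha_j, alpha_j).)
The matrix has rank 7 with 2's on the diagonal. Reading the off-diagonal entries as Dynkin edges (a single edge where a_ij = a_ji = -1; a double or triple edge where a_ij * a_ji = 2 or 3), the diagram is a chain of 6 nodes with one extra node attached to the third node from one end (E_7). One simple-root ordering that puts it in standard form is (alpha_3, alpha_7, alpha_1, alpha_2, alpha_5, alpha_4, alpha_6). So the algebra is type E_7.

E_7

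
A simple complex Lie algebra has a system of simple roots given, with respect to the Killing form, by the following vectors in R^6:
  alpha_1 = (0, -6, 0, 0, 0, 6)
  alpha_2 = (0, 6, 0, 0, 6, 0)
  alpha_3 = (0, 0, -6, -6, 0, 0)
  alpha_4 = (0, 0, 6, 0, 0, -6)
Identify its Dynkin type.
Compute the Cartan integers a_ij = 2(alpha_i, alpha_j)/(alpha_j, alpha_j); the resulting 4x4 Cartan matrix is
[[2, -1, 0, -1], [-1, 2, 0, 0], [0, 0, 2, -1], [-1, 0, -1, 2]].
All simple roots have the same length, so the diagram is simply laced. The associated Dynkin diagram is a chain of 4 nodes with single edges (A_4), so the type is A_4 (the algebra sl(5)).

A4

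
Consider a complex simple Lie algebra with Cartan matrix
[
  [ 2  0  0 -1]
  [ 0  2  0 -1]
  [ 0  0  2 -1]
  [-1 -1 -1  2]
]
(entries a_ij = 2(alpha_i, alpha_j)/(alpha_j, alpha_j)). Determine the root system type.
D4

The matrix has rank 4 with 2's on the diagonal. Reading the off-diagonal entries as Dynkin edges (a single edge where a_ij = a_ji = -1; a double or triple edge where a_ij * a_ji = 2 or 3), the diagram is a chain of 2 nodes with a fork of two nodes at one end (D_4). One simple-root ordering that puts it in standard form is (alpha_1, alpha_4, alpha_3, alpha_2). So the algebra is type D_4, i.e. so(8).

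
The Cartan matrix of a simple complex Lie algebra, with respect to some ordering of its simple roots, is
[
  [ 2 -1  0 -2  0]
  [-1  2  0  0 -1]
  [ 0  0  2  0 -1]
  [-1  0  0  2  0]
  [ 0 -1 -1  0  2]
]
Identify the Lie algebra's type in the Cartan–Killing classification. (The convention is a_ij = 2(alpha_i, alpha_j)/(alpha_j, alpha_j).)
B5

The matrix has rank 5 with 2's on the diagonal. Reading the off-diagonal entries as Dynkin edges (a single edge where a_ij = a_ji = -1; a double or triple edge where a_ij * a_ji = 2 or 3), the diagram is a chain of 5 nodes with a double edge at one end; the terminal node there is the unique short simple root (B_5). One simple-root ordering that puts it in standard form is (alpha_3, alpha_5, alpha_2, alpha_1, alpha_4). So the algebra is type B_5, i.e. so(11).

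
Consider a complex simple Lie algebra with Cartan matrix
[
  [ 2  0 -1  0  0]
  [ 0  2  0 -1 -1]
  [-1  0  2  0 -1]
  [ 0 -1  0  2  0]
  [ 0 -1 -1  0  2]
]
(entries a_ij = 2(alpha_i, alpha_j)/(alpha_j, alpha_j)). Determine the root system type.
A5

The matrix has rank 5 with 2's on the diagonal. Reading the off-diagonal entries as Dynkin edges (a single edge where a_ij = a_ji = -1; a double or triple edge where a_ij * a_ji = 2 or 3), the diagram is a chain of 5 nodes with single edges (A_5). One simple-root ordering that puts it in standard form is (alpha_4, alpha_2, alpha_5, alpha_3, alpha_1). So the algebra is type A_5, i.e. sl(6).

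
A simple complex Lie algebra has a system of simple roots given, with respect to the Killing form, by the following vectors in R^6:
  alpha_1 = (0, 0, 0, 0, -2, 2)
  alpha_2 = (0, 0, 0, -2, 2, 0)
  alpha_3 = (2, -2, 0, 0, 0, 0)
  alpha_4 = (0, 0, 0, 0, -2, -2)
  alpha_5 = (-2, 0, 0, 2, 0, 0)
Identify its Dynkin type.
Compute the Cartan integers a_ij = 2(alpha_i, alpha_j)/(alpha_j, alpha_j); the resulting 5x5 Cartan matrix is
[[2, -1, 0, 0, 0], [-1, 2, 0, -1, -1], [0, 0, 2, 0, -1], [0, -1, 0, 2, 0], [0, -1, -1, 0, 2]].
All simple roots have the same length, so the diagram is simply laced. The associated Dynkin diagram is a chain of 3 nodes with a fork of two nodes at one end (D_5), so the type is D_5 (the algebra so(10)).

D5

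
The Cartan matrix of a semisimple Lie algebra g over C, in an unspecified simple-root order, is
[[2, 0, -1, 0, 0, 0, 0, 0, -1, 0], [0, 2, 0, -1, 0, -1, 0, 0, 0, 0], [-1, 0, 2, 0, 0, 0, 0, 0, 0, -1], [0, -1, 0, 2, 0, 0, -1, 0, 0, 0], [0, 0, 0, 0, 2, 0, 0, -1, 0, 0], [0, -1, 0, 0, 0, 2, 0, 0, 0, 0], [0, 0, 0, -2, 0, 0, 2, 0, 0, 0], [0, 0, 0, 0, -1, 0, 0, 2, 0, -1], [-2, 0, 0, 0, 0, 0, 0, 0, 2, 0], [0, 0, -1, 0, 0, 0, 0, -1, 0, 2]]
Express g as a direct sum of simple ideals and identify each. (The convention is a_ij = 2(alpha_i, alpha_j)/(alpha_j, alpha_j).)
C_4 ⊕ C_6

The diagram associated to this matrix has two connected components: the simple roots {alpha_2, alpha_4, alpha_6, alpha_7} form a chain of 4 nodes with a double edge at one end; the terminal node there is the unique long simple root (C_4), and {alpha_1, alpha_3, alpha_5, alpha_8, alpha_9, alpha_10} form a chain of 6 nodes with a double edge at one end; the terminal node there is the unique long simple root (C_6). A semisimple Lie algebra decomposes uniquely as the direct sum of simple ideals, one per connected component of its Dynkin diagram, so g ≅ C_4 ⊕ C_6 (dimension 36 + 78 = 114).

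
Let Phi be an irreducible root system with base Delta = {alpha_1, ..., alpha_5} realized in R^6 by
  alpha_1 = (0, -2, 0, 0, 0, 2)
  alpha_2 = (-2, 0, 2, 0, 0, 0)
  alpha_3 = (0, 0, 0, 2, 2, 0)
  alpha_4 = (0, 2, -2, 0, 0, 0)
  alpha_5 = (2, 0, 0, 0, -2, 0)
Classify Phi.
A_5 (sl(6))

Compute the Cartan integers a_ij = 2(alpha_i, alpha_j)/(alpha_j, alpha_j); the resulting 5x5 Cartan matrix is
[[2, 0, 0, -1, 0], [0, 2, 0, -1, -1], [0, 0, 2, 0, -1], [-1, -1, 0, 2, 0], [0, -1, -1, 0, 2]].
All simple roots have the same length, so the diagram is simply laced. The associated Dynkin diagram is a chain of 5 nodes with single edges (A_5), so the type is A_5 (the algebra sl(6)).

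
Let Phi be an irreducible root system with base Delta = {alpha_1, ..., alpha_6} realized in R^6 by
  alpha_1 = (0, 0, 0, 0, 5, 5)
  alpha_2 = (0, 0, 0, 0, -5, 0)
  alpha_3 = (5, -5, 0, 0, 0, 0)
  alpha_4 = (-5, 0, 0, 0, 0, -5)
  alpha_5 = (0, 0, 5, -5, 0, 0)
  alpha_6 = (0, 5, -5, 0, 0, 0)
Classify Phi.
Compute the Cartan integers a_ij = 2(alpha_i, alpha_j)/(alpha_j, alpha_j); the resulting 6x6 Cartan matrix is
[[2, -2, 0, -1, 0, 0], [-1, 2, 0, 0, 0, 0], [0, 0, 2, -1, 0, -1], [-1, 0, -1, 2, 0, 0], [0, 0, 0, 0, 2, -1], [0, 0, -1, 0, -1, 2]].
The roots have two lengths (squared-length ratio 2:1); the short ones are alpha_{2}. The associated Dynkin diagram is a chain of 6 nodes with a double edge at one end; the terminal node there is the unique short simple root (B_6), so the type is B_6 (the algebra so(13)).

B6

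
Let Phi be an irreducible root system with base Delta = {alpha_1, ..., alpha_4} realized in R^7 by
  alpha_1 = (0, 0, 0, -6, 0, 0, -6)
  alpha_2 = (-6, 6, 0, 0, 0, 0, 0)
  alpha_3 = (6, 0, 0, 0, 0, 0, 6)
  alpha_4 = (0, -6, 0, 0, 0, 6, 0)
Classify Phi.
Compute the Cartan integers a_ij = 2(alpha_i, alpha_j)/(alpha_j, alpha_j); the resulting 4x4 Cartan matrix is
[[2, 0, -1, 0], [0, 2, -1, -1], [-1, -1, 2, 0], [0, -1, 0, 2]].
All simple roots have the same length, so the diagram is simply laced. The associated Dynkin diagram is a chain of 4 nodes with single edges (A_4), so the type is A_4 (the algebra sl(5)).

A4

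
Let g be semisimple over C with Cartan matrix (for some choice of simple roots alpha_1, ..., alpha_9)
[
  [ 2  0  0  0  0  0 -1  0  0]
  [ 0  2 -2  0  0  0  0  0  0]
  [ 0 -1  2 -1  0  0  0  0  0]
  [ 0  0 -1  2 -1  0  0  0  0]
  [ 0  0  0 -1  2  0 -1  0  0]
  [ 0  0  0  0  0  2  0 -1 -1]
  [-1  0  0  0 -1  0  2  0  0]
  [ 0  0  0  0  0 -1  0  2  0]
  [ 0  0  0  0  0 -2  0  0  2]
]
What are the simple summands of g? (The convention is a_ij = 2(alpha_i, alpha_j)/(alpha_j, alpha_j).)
The diagram associated to this matrix has two connected components: the simple roots {alpha_6, alpha_8, alpha_9} form a chain of 3 nodes with a double edge at one end; the terminal node there is the unique long simple root (C_3), and {alpha_1, alpha_2, alpha_3, alpha_4, alpha_5, alpha_7} form a chain of 6 nodes with a double edge at one end; the terminal node there is the unique long simple root (C_6). A semisimple Lie algebra decomposes uniquely as the direct sum of simple ideals, one per connected component of its Dynkin diagram, so g ≅ C_3 ⊕ C_6 (dimension 21 + 78 = 99).

C_3 (sp(6)) ⊕ C_6 (sp(12))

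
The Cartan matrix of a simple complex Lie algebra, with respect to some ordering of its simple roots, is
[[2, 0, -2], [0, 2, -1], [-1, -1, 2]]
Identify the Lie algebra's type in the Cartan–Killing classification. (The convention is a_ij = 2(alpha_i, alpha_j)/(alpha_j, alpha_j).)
type C_3

The matrix has rank 3 with 2's on the diagonal. Reading the off-diagonal entries as Dynkin edges (a single edge where a_ij = a_ji = -1; a double or triple edge where a_ij * a_ji = 2 or 3), the diagram is a chain of 3 nodes with a double edge at one end; the terminal node there is the unique long simple root (C_3). One simple-root ordering that puts it in standard form is (alpha_2, alpha_3, alpha_1). So the algebra is type C_3, i.e. sp(6).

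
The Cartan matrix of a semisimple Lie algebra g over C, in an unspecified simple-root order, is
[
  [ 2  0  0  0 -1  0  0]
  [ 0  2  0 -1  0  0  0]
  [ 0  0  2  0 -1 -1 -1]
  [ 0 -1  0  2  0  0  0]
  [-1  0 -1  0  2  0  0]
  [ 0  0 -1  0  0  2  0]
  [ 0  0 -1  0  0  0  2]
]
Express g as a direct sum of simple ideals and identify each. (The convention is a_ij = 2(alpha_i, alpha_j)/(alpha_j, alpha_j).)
A2 ⊕ D5

The diagram associated to this matrix has two connected components: the simple roots {alpha_2, alpha_4} form a chain of 2 nodes with single edges (A_2), and {alpha_1, alpha_3, alpha_5, alpha_6, alpha_7} form a chain of 3 nodes with a fork of two nodes at one end (D_5). A semisimple Lie algebra decomposes uniquely as the direct sum of simple ideals, one per connected component of its Dynkin diagram, so g ≅ A_2 ⊕ D_5 (dimension 8 + 45 = 53).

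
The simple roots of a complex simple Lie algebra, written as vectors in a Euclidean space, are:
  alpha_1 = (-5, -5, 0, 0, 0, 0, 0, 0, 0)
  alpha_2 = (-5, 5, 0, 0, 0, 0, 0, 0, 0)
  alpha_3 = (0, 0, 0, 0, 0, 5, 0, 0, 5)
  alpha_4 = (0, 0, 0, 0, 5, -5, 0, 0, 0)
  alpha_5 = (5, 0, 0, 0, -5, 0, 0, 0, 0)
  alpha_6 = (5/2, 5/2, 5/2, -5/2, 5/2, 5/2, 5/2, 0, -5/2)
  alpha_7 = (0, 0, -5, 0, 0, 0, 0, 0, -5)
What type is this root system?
Compute the Cartan integers a_ij = 2(alpha_i, alpha_j)/(alpha_j, alpha_j); the resulting 7x7 Cartan matrix is
[[2, 0, 0, 0, -1, -1, 0], [0, 2, 0, 0, -1, 0, 0], [0, 0, 2, -1, 0, 0, -1], [0, 0, -1, 2, -1, 0, 0], [-1, -1, 0, -1, 2, 0, 0], [-1, 0, 0, 0, 0, 2, 0], [0, 0, -1, 0, 0, 0, 2]].
All simple roots have the same length, so the diagram is simply laced. The associated Dynkin diagram is a chain of 6 nodes with one extra node attached to the third node from one end (E_7), so the type is E_7.

E_7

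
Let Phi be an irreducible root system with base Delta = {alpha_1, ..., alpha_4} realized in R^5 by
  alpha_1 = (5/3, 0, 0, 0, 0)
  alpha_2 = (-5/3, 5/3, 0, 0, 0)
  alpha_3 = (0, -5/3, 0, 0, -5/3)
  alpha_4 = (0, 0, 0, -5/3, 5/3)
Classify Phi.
Compute the Cartan integers a_ij = 2(alpha_i, alpha_j)/(alpha_j, alpha_j); the resulting 4x4 Cartan matrix is
[[2, -1, 0, 0], [-2, 2, -1, 0], [0, -1, 2, -1], [0, 0, -1, 2]].
The roots have two lengths (squared-length ratio 2:1); the short ones are alpha_{1}. The associated Dynkin diagram is a chain of 4 nodes with a double edge at one end; the terminal node there is the unique short simple root (B_4), so the type is B_4 (the algebra so(9)).

B_4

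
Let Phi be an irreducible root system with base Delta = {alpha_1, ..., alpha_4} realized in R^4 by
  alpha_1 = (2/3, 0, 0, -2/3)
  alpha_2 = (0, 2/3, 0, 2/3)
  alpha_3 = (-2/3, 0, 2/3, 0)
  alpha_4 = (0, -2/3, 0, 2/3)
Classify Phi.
Compute the Cartan integers a_ij = 2(alpha_i, alpha_j)/(alpha_j, alpha_j); the resulting 4x4 Cartan matrix is
[[2, -1, -1, -1], [-1, 2, 0, 0], [-1, 0, 2, 0], [-1, 0, 0, 2]].
All simple roots have the same length, so the diagram is simply laced. The associated Dynkin diagram is a chain of 2 nodes with a fork of two nodes at one end (D_4), so the type is D_4 (the algebra so(8)).

D_4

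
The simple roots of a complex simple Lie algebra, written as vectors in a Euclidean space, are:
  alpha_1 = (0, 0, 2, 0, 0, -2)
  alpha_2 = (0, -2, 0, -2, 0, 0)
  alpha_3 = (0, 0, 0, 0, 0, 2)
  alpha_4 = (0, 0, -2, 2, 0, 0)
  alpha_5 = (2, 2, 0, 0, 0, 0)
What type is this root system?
type B_5

Compute the Cartan integers a_ij = 2(alpha_i, alpha_j)/(alpha_j, alpha_j); the resulting 5x5 Cartan matrix is
[[2, 0, -2, -1, 0], [0, 2, 0, -1, -1], [-1, 0, 2, 0, 0], [-1, -1, 0, 2, 0], [0, -1, 0, 0, 2]].
The roots have two lengths (squared-length ratio 2:1); the short ones are alpha_{3}. The associated Dynkin diagram is a chain of 5 nodes with a double edge at one end; the terminal node there is the unique short simple root (B_5), so the type is B_5 (the algebra so(11)).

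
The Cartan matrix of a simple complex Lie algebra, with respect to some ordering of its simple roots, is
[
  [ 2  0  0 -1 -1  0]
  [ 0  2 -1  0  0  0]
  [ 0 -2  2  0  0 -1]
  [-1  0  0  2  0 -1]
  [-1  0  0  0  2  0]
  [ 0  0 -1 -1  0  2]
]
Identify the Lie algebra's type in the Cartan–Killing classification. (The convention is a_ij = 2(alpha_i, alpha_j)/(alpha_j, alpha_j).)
The matrix has rank 6 with 2's on the diagonal. Reading the off-diagonal entries as Dynkin edges (a single edge where a_ij = a_ji = -1; a double or triple edge where a_ij * a_ji = 2 or 3), the diagram is a chain of 6 nodes with a double edge at one end; the terminal node there is the unique short simple root (B_6). One simple-root ordering that puts it in standard form is (alpha_5, alpha_1, alpha_4, alpha_6, alpha_3, alpha_2). So the algebra is type B_6, i.e. so(13).

B_6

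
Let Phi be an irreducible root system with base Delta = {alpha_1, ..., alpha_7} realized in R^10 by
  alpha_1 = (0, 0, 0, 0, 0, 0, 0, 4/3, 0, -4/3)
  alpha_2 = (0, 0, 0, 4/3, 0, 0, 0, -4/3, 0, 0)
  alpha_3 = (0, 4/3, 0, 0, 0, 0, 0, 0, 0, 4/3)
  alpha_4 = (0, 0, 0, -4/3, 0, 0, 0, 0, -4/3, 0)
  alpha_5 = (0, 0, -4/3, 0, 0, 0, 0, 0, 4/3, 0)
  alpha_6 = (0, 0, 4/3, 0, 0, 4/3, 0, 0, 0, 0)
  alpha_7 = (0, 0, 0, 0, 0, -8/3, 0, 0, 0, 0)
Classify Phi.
C7

Compute the Cartan integers a_ij = 2(alpha_i, alpha_j)/(alpha_j, alpha_j); the resulting 7x7 Cartan matrix is
[[2, -1, -1, 0, 0, 0, 0], [-1, 2, 0, -1, 0, 0, 0], [-1, 0, 2, 0, 0, 0, 0], [0, -1, 0, 2, -1, 0, 0], [0, 0, 0, -1, 2, -1, 0], [0, 0, 0, 0, -1, 2, -1], [0, 0, 0, 0, 0, -2, 2]].
The roots have two lengths (squared-length ratio 2:1); the short ones are alpha_{1,2,3,4,5,6}. The associated Dynkin diagram is a chain of 7 nodes with a double edge at one end; the terminal node there is the unique long simple root (C_7), so the type is C_7 (the algebra sp(14)).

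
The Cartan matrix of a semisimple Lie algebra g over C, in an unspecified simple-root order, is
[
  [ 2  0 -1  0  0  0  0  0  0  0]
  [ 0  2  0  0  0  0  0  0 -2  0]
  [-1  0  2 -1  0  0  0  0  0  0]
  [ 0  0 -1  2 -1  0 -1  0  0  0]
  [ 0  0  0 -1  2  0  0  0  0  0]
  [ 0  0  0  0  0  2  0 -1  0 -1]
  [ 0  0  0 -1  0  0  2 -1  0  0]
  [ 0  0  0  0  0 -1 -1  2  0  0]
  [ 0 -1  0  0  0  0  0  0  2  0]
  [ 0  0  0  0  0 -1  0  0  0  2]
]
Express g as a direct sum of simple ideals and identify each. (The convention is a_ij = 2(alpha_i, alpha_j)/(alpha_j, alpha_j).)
B_2 (so(5)) ⊕ E_8

The diagram associated to this matrix has two connected components: the simple roots {alpha_2, alpha_9} form a chain of 2 nodes with a double edge at one end; the terminal node there is the unique short simple root (B_2), and {alpha_1, alpha_3, alpha_4, alpha_5, alpha_6, alpha_7, alpha_8, alpha_10} form a chain of 7 nodes with one extra node attached to the third node from one end (E_8). A semisimple Lie algebra decomposes uniquely as the direct sum of simple ideals, one per connected component of its Dynkin diagram, so g ≅ B_2 ⊕ E_8 (dimension 10 + 248 = 258).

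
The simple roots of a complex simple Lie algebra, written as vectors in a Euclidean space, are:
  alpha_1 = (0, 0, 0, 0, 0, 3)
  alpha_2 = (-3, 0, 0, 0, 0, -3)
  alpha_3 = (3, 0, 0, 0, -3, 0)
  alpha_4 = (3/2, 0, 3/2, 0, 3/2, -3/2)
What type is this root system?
Compute the Cartan integers a_ij = 2(alpha_i, alpha_j)/(alpha_j, alpha_j); the resulting 4x4 Cartan matrix is
[[2, -1, 0, -1], [-2, 2, -1, 0], [0, -1, 2, 0], [-1, 0, 0, 2]].
The roots have two lengths (squared-length ratio 2:1); the short ones are alpha_{1,4}. The associated Dynkin diagram is a chain of 4 nodes with a double edge between the middle two (F_4), so the type is F_4.

F4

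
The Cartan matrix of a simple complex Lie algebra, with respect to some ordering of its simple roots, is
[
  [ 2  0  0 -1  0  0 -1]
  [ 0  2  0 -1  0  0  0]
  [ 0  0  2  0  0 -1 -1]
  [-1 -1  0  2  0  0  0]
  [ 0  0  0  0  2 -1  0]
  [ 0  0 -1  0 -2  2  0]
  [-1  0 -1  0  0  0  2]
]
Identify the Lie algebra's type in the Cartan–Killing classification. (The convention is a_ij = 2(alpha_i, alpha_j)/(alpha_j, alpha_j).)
The matrix has rank 7 with 2's on the diagonal. Reading the off-diagonal entries as Dynkin edges (a single edge where a_ij = a_ji = -1; a double or triple edge where a_ij * a_ji = 2 or 3), the diagram is a chain of 7 nodes with a double edge at one end; the terminal node there is the unique short simple root (B_7). One simple-root ordering that puts it in standard form is (alpha_2, alpha_4, alpha_1, alpha_7, alpha_3, alpha_6, alpha_5). So the algebra is type B_7, i.e. so(15).

B_7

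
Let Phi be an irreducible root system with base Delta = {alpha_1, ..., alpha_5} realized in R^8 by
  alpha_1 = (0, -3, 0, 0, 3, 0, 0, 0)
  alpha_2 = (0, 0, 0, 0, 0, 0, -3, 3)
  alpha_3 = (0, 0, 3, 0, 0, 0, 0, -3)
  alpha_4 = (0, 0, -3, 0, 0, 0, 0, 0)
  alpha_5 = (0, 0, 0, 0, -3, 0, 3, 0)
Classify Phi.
B_5 (so(11))

Compute the Cartan integers a_ij = 2(alpha_i, alpha_j)/(alpha_j, alpha_j); the resulting 5x5 Cartan matrix is
[[2, 0, 0, 0, -1], [0, 2, -1, 0, -1], [0, -1, 2, -2, 0], [0, 0, -1, 2, 0], [-1, -1, 0, 0, 2]].
The roots have two lengths (squared-length ratio 2:1); the short ones are alpha_{4}. The associated Dynkin diagram is a chain of 5 nodes with a double edge at one end; the terminal node there is the unique short simple root (B_5), so the type is B_5 (the algebra so(11)).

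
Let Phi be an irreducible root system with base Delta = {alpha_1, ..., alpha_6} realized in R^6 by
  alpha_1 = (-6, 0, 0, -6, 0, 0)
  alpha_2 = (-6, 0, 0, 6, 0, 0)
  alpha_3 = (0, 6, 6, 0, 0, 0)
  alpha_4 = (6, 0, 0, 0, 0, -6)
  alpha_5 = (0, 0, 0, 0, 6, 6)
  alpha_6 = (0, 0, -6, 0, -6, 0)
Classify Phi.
D_6 (so(12))

Compute the Cartan integers a_ij = 2(alpha_i, alpha_j)/(alpha_j, alpha_j); the resulting 6x6 Cartan matrix is
[[2, 0, 0, -1, 0, 0], [0, 2, 0, -1, 0, 0], [0, 0, 2, 0, 0, -1], [-1, -1, 0, 2, -1, 0], [0, 0, 0, -1, 2, -1], [0, 0, -1, 0, -1, 2]].
All simple roots have the same length, so the diagram is simply laced. The associated Dynkin diagram is a chain of 4 nodes with a fork of two nodes at one end (D_6), so the type is D_6 (the algebra so(12)).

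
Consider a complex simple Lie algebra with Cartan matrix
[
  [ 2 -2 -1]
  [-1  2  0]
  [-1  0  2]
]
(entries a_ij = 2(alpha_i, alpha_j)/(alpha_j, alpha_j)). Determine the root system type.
B3

The matrix has rank 3 with 2's on the diagonal. Reading the off-diagonal entries as Dynkin edges (a single edge where a_ij = a_ji = -1; a double or triple edge where a_ij * a_ji = 2 or 3), the diagram is a chain of 3 nodes with a double edge at one end; the terminal node there is the unique short simple root (B_3). One simple-root ordering that puts it in standard form is (alpha_3, alpha_1, alpha_2). So the algebra is type B_3, i.e. so(7).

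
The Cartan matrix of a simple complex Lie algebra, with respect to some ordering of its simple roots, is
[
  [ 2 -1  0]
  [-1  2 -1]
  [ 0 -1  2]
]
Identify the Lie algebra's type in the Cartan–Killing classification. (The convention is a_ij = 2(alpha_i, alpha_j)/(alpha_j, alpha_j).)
A3

The matrix has rank 3 with 2's on the diagonal. Reading the off-diagonal entries as Dynkin edges (a single edge where a_ij = a_ji = -1; a double or triple edge where a_ij * a_ji = 2 or 3), the diagram is a chain of 3 nodes with single edges (A_3). One simple-root ordering that puts it in standard form is (alpha_1, alpha_2, alpha_3). So the algebra is type A_3, i.e. sl(4).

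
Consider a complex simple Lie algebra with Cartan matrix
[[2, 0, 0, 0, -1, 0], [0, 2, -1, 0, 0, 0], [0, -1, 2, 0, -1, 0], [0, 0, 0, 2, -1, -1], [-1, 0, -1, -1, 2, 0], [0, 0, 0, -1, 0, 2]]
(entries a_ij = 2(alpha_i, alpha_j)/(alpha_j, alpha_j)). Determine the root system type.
type E_6

The matrix has rank 6 with 2's on the diagonal. Reading the off-diagonal entries as Dynkin edges (a single edge where a_ij = a_ji = -1; a double or triple edge where a_ij * a_ji = 2 or 3), the diagram is a chain of 5 nodes with one extra node attached to the third node from one end (E_6). One simple-root ordering that puts it in standard form is (alpha_6, alpha_1, alpha_4, alpha_5, alpha_3, alpha_2). So the algebra is type E_6.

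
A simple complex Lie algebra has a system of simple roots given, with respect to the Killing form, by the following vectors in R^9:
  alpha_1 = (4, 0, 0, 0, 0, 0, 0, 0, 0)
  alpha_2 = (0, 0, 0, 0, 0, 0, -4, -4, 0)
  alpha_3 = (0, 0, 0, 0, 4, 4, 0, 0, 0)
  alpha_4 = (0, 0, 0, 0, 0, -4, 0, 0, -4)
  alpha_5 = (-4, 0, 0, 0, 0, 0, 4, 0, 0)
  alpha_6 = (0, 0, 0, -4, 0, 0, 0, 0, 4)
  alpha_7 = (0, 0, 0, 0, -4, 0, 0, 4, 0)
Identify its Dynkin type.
B_7 (so(15))

Compute the Cartan integers a_ij = 2(alpha_i, alpha_j)/(alpha_j, alpha_j); the resulting 7x7 Cartan matrix is
[[2, 0, 0, 0, -1, 0, 0], [0, 2, 0, 0, -1, 0, -1], [0, 0, 2, -1, 0, 0, -1], [0, 0, -1, 2, 0, -1, 0], [-2, -1, 0, 0, 2, 0, 0], [0, 0, 0, -1, 0, 2, 0], [0, -1, -1, 0, 0, 0, 2]].
The roots have two lengths (squared-length ratio 2:1); the short ones are alpha_{1}. The associated Dynkin diagram is a chain of 7 nodes with a double edge at one end; the terminal node there is the unique short simple root (B_7), so the type is B_7 (the algebra so(15)).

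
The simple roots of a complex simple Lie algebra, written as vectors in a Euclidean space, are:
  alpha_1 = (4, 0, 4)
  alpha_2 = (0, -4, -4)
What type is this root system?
A2

Compute the Cartan integers a_ij = 2(alpha_i, alpha_j)/(alpha_j, alpha_j); the resulting 2x2 Cartan matrix is
[[2, -1], [-1, 2]].
All simple roots have the same length, so the diagram is simply laced. The associated Dynkin diagram is a chain of 2 nodes with single edges (A_2), so the type is A_2 (the algebra sl(3)).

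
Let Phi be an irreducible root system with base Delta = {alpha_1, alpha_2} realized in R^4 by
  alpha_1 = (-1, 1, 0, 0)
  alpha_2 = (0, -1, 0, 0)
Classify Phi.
Compute the Cartan integers a_ij = 2(alpha_i, alpha_j)/(alpha_j, alpha_j); the resulting 2x2 Cartan matrix is
[[2, -2], [-1, 2]].
The roots have two lengths (squared-length ratio 2:1); the short ones are alpha_{2}. The associated Dynkin diagram is a chain of 2 nodes with a double edge at one end; the terminal node there is the unique short simple root (B_2), so the type is B_2 (the algebra so(5)).

type B_2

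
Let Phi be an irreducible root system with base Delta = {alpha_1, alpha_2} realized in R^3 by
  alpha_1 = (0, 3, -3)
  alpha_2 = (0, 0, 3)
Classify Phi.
Compute the Cartan integers a_ij = 2(alpha_i, alpha_j)/(alpha_j, alpha_j); the resulting 2x2 Cartan matrix is
[[2, -2], [-1, 2]].
The roots have two lengths (squared-length ratio 2:1); the short ones are alpha_{2}. The associated Dynkin diagram is a chain of 2 nodes with a double edge at one end; the terminal node there is the unique short simple root (B_2), so the type is B_2 (the algebra so(5)).

type B_2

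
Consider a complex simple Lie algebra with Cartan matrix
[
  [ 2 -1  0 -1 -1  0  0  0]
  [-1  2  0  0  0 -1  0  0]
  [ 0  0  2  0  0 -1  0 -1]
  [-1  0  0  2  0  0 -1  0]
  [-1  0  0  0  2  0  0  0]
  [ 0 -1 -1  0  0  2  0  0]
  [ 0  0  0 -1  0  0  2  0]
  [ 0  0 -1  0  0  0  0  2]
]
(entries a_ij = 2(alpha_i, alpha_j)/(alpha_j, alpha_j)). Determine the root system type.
E8

The matrix has rank 8 with 2's on the diagonal. Reading the off-diagonal entries as Dynkin edges (a single edge where a_ij = a_ji = -1; a double or triple edge where a_ij * a_ji = 2 or 3), the diagram is a chain of 7 nodes with one extra node attached to the third node from one end (E_8). One simple-root ordering that puts it in standard form is (alpha_7, alpha_5, alpha_4, alpha_1, alpha_2, alpha_6, alpha_3, alpha_8). So the algebra is type E_8.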